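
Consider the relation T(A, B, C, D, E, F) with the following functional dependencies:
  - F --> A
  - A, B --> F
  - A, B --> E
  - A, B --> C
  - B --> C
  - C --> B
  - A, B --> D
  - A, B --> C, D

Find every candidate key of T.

{A, B}, {A, C}, {B, F}, {C, F}

{A, B}⁺ = {A, B, C, D, E, F}, which is every attribute, so {A, B} is a candidate key.
{A, C}⁺ = {A, B, C, D, E, F}, which is every attribute, so {A, C} is a candidate key.
{B, F}⁺ = {A, B, C, D, E, F}, which is every attribute, so {B, F} is a candidate key.
{C, F}⁺ = {A, B, C, D, E, F}, which is every attribute, so {C, F} is a candidate key.
These are minimal and exhaustive — every other superkey contains one of them.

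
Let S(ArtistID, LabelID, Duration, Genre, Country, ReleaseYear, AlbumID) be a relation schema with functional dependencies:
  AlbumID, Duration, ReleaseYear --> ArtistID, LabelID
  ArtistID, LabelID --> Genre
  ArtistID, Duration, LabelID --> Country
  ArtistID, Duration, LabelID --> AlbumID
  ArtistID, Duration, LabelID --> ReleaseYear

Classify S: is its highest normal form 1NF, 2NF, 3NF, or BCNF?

Candidate keys: {AlbumID, Duration, ReleaseYear}, {ArtistID, Duration, LabelID}. Prime attributes: {AlbumID, ArtistID, Duration, LabelID, ReleaseYear}.
For ArtistID, LabelID --> Genre we have {ArtistID, LabelID}⁺ = {ArtistID, Genre, LabelID}; {ArtistID, LabelID} is not a superkey, so BCNF fails.
ArtistID, LabelID --> Genre determines the non-prime attribute {Genre} from a non-superkey — 3NF is violated.
{ArtistID, LabelID} is a proper subset of the key {ArtistID, Duration, LabelID}, and {ArtistID, LabelID}⁺ contains the non-prime attribute {Genre} — a partial dependency, so 2NF is violated.

1NF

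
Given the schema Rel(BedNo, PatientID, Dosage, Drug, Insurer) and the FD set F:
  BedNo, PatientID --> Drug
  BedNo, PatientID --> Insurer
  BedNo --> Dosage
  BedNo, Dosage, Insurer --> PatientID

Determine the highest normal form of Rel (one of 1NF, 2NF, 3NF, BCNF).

1NF

Candidate keys: {BedNo, Insurer}, {BedNo, PatientID}. Prime attributes: {BedNo, Insurer, PatientID}.
BedNo --> Dosage breaks BCNF: {BedNo}⁺ = {BedNo, Dosage}, so {BedNo} is not a superkey.
BedNo --> Dosage determines the non-prime attribute {Dosage} from a non-superkey — 3NF is violated.
{BedNo} is a proper subset of the key {BedNo, Insurer}, and {BedNo}⁺ contains the non-prime attribute {Dosage} — a partial dependency, so 2NF is violated.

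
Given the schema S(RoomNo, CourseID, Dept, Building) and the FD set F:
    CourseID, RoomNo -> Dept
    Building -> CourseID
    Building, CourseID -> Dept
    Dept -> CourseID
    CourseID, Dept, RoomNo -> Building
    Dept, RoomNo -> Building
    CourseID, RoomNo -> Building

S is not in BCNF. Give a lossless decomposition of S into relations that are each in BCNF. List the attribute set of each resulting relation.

{Building, Dept}; {Building, RoomNo}; {CourseID, Dept}

Candidate keys of the original relation: {Building, RoomNo}, {CourseID, RoomNo}, {Dept, RoomNo}.
Within {Building, CourseID, Dept, RoomNo}: {Building}⁺ ∩ {Building, CourseID, Dept, RoomNo} = {Building, CourseID, Dept}, not the whole set, so Building -> CourseID, Dept violates BCNF; decompose into {Building, CourseID, Dept} and {Building, RoomNo}.
Within {Building, CourseID, Dept}: {Dept}⁺ ∩ {Building, CourseID, Dept} = {CourseID, Dept}, not the whole set, so Dept -> CourseID violates BCNF; decompose into {CourseID, Dept} and {Building, Dept}.
{CourseID, Dept} is in BCNF.
{Building, Dept} is in BCNF.
{Building, RoomNo} is in BCNF.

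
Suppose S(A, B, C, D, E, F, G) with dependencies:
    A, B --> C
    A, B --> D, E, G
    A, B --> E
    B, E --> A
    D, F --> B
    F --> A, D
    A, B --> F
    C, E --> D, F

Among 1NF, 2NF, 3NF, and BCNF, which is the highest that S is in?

Candidate keys: {A, B}, {B, E}, {C, E}, {F}. Prime attributes: {A, B, C, E, F}.
Every FD has a superkey on the left, so the relation is in BCNF.

BCNF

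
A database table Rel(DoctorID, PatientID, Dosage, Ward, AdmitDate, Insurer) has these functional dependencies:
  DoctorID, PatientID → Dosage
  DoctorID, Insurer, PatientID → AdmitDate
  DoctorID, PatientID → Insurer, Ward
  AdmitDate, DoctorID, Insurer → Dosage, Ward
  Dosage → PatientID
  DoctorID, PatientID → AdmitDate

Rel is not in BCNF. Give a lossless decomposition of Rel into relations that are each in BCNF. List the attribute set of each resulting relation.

Candidate keys of the original relation: {AdmitDate, DoctorID, Insurer}, {DoctorID, Dosage}, {DoctorID, PatientID}.
Within {AdmitDate, DoctorID, Dosage, Insurer, PatientID, Ward}: {Dosage}⁺ ∩ {AdmitDate, DoctorID, Dosage, Insurer, PatientID, Ward} = {Dosage, PatientID}, not the whole set, so Dosage → PatientID violates BCNF; decompose into {Dosage, PatientID} and {AdmitDate, DoctorID, Dosage, Insurer, Ward}.
{Dosage, PatientID}: every determinant is a superkey — BCNF.
{AdmitDate, DoctorID, Dosage, Insurer, Ward}: every determinant is a superkey — BCNF.

{AdmitDate, DoctorID, Dosage, Insurer, Ward}; {Dosage, PatientID}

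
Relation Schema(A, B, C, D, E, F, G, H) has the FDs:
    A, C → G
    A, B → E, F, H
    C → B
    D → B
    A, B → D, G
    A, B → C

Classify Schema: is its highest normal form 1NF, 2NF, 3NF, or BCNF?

3NF

Candidate keys: {A, B}, {A, C}, {A, D}. Prime attributes: {A, B, C, D}.
C → B breaks BCNF: {C}⁺ = {B, C}, so {C} is not a superkey.
Its right-hand attributes {B} are all prime, as are those of every other non-superkey FD — the relation is in 3NF.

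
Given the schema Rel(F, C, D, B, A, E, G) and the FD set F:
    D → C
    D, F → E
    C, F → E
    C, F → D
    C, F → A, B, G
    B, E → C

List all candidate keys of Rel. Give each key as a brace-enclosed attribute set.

{F} never appears on the right of any FD, so every key must include it.
Closure of {C, F} is {A, B, C, D, E, F, G}, the whole schema; {C, F} is a candidate key.
Closure of {D, F} is {A, B, C, D, E, F, G}, the whole schema; {D, F} is a candidate key.
Closure of {B, E, F} is {A, B, C, D, E, F, G}, the whole schema; {B, E, F} is a candidate key.
Any other superkey properly contains one of these, so there are no further candidate keys.

{B, E, F}, {C, F}, {D, F}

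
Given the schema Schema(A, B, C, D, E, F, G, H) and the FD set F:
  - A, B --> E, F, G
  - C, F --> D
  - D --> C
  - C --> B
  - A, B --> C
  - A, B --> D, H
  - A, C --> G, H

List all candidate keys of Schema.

{A, B}, {A, C}, {A, D}

No FD produces {A}, so it must be in every candidate key.
Closure of {A, B} is {A, B, C, D, E, F, G, H}, the whole schema; {A, B} is a candidate key.
Closure of {A, C} is {A, B, C, D, E, F, G, H}, the whole schema; {A, C} is a candidate key.
Closure of {A, D} is {A, B, C, D, E, F, G, H}, the whole schema; {A, D} is a candidate key.
Any other superkey properly contains one of these, so there are no further candidate keys.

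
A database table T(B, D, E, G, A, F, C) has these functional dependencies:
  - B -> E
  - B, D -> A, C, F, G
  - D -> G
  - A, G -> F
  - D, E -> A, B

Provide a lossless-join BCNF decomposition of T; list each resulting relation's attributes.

Candidate keys of the original relation: {B, D}, {D, E}.
In {A, B, C, D, E, F, G}, {B} is not a superkey ({B}⁺ restricted to this set is {B, E}), so split on B -> E into {B, E} and {A, B, C, D, F, G}.
{B, E}: every determinant is a superkey — BCNF.
In {A, B, C, D, F, G}, {D} is not a superkey ({D}⁺ restricted to this set is {D, G}), so split on D -> G into {D, G} and {A, B, C, D, F}.
{D, G}: every determinant is a superkey — BCNF.
In {A, B, C, D, F}, {A, D} is not a superkey ({A, D}⁺ restricted to this set is {A, D, F}), so split on A, D -> F into {A, D, F} and {A, B, C, D}.
{A, D, F}: every determinant is a superkey — BCNF.
{A, B, C, D}: every determinant is a superkey — BCNF.

{A, B, C, D}; {A, D, F}; {B, E}; {D, G}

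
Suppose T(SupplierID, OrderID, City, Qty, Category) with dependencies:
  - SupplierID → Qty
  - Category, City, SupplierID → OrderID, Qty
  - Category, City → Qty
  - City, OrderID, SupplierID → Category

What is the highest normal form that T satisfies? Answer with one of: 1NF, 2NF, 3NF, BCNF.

1NF

Candidate keys: {Category, City, SupplierID}, {City, OrderID, SupplierID}. Prime attributes: {Category, City, OrderID, SupplierID}.
For SupplierID → Qty we have {SupplierID}⁺ = {Qty, SupplierID}; {SupplierID} is not a superkey, so BCNF fails.
SupplierID → Qty has non-prime {Qty} on the right and a non-superkey on the left, so 3NF fails.
{SupplierID} is a proper subset of the key {Category, City, SupplierID}, and {SupplierID}⁺ contains the non-prime attribute {Qty} — a partial dependency, so 2NF is violated.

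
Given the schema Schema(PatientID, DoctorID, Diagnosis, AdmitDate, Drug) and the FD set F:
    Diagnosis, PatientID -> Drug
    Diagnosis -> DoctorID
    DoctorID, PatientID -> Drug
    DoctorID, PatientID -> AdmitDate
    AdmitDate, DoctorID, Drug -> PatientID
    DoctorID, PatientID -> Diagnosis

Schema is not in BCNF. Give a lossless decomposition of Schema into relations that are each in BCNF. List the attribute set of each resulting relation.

Candidate keys of the original relation: {AdmitDate, Diagnosis, Drug}, {AdmitDate, DoctorID, Drug}, {Diagnosis, PatientID}, {DoctorID, PatientID}.
In {AdmitDate, Diagnosis, DoctorID, Drug, PatientID}, {Diagnosis} is not a superkey ({Diagnosis}⁺ restricted to this set is {Diagnosis, DoctorID}), so split on Diagnosis -> DoctorID into {Diagnosis, DoctorID} and {AdmitDate, Diagnosis, Drug, PatientID}.
{Diagnosis, DoctorID} has no BCNF violation.
{AdmitDate, Diagnosis, Drug, PatientID} has no BCNF violation.

{AdmitDate, Diagnosis, Drug, PatientID}; {Diagnosis, DoctorID}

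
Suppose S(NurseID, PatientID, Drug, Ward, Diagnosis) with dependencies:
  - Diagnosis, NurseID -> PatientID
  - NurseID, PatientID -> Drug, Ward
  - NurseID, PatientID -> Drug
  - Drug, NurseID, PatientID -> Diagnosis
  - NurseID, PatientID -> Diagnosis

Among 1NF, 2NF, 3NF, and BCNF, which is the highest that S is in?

BCNF

Candidate keys: {Diagnosis, NurseID}, {NurseID, PatientID}. Prime attributes: {Diagnosis, NurseID, PatientID}.
The left-hand side of every FD is a superkey, so BCNF is satisfied.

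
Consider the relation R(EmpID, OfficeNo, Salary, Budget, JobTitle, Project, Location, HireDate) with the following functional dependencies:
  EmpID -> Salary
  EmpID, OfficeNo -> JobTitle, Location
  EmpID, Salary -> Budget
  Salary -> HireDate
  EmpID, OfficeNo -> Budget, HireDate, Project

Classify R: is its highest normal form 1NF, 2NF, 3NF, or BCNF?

Candidate key: {EmpID, OfficeNo}. Prime attributes: {EmpID, OfficeNo}.
EmpID -> Salary breaks BCNF: {EmpID}⁺ = {Budget, EmpID, HireDate, Salary}, so {EmpID} is not a superkey.
EmpID -> Salary has non-prime {Salary} on the right and a non-superkey on the left, so 3NF fails.
The proper key subset {EmpID} of {EmpID, OfficeNo} determines non-prime {Budget, HireDate, Salary}, so the relation is not even in 2NF.

1NF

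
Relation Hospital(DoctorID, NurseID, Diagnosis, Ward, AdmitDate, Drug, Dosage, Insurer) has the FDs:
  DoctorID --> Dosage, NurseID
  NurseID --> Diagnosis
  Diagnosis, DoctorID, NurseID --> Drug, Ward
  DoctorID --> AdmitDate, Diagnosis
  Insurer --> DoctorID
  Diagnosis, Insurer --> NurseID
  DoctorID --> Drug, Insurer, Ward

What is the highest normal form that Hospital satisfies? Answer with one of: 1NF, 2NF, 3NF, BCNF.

Candidate keys: {DoctorID}, {Insurer}. Prime attributes: {DoctorID, Insurer}.
NurseID --> Diagnosis: {NurseID}⁺ = {Diagnosis, NurseID}, which is not all of the attributes, so the left side is not a superkey — BCNF is violated.
NurseID --> Diagnosis has non-prime {Diagnosis} on the right and a non-superkey on the left, so 3NF fails.
All keys have size 1, which rules out partial dependencies — 2NF is satisfied.

2NF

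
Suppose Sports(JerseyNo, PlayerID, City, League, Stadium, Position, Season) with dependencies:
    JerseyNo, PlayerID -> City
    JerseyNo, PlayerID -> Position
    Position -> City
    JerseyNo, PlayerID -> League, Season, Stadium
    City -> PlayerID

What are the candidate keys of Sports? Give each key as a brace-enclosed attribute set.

{JerseyNo} never appears on the right of any FD, so every key must include it.
{City, JerseyNo}⁺ = {City, JerseyNo, League, PlayerID, Position, Season, Stadium}, which is every attribute, so {City, JerseyNo} is a candidate key.
{JerseyNo, PlayerID}⁺ = {City, JerseyNo, League, PlayerID, Position, Season, Stadium}, which is every attribute, so {JerseyNo, PlayerID} is a candidate key.
{JerseyNo, Position}⁺ = {City, JerseyNo, League, PlayerID, Position, Season, Stadium}, which is every attribute, so {JerseyNo, Position} is a candidate key.
No proper subset of any of these is a key, and no other minimal superkey exists.

{City, JerseyNo}, {JerseyNo, PlayerID}, {JerseyNo, Position}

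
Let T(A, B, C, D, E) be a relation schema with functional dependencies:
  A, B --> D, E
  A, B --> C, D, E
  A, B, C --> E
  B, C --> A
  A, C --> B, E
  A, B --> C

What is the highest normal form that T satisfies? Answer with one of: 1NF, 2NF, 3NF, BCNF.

Candidate keys: {A, B}, {A, C}, {B, C}. Prime attributes: {A, B, C}.
The left-hand side of every FD is a superkey, so BCNF is satisfied.

BCNF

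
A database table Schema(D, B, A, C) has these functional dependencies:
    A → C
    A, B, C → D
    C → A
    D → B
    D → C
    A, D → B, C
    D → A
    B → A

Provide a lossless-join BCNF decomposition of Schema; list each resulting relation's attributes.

{A, B, D}; {A, C}

Candidate keys of the original relation: {B}, {D}.
Within {A, B, C, D}: {A}⁺ ∩ {A, B, C, D} = {A, C}, not the whole set, so A → C violates BCNF; decompose into {A, C} and {A, B, D}.
{A, C} has no BCNF violation.
{A, B, D} has no BCNF violation.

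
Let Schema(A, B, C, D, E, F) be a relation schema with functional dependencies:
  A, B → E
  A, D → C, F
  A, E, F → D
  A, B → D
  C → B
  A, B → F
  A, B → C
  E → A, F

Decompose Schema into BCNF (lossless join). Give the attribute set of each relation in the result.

Candidate keys of the original relation: {A, B}, {A, C}, {A, D}, {E}.
{A, B, C, D, E, F}: {C} determines {B, C} here but is not a superkey — split on C → B, giving {B, C} and {A, C, D, E, F}.
{B, C} is in BCNF.
{A, C, D, E, F} is in BCNF.

{A, C, D, E, F}; {B, C}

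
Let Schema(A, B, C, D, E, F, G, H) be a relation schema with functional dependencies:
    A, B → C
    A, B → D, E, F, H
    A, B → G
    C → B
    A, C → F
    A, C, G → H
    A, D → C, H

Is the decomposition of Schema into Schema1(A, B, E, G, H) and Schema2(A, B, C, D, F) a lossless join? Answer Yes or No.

The shared attributes are {A, B} and {A, B}⁺ = {A, B, C, D, E, F, G, H}.
Since Schema1 ⊆ {A, B, C, D, E, F, G, H}, the intersection is a superkey of Schema1; the decomposition is lossless.

Yes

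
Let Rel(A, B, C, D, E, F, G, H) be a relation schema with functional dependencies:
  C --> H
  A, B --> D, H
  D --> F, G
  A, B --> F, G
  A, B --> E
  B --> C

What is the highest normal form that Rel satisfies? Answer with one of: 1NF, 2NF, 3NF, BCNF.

Candidate key: {A, B}. Prime attributes: {A, B}.
For C --> H we have {C}⁺ = {C, H}; {C} is not a superkey, so BCNF fails.
Because {H} is non-prime and the left side of C --> H is not a superkey, the relation is not in 3NF.
Since {B} ⊂ {A, B} and {B}⁺ ⊇ {C, H} with {C, H} non-prime, there is a partial dependency; 2NF fails.

1NF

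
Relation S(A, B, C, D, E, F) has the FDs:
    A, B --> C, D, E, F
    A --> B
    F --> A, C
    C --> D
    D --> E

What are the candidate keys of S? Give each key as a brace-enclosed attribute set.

{A}, {F}

{A} is a candidate key since {A}⁺ = {A, B, C, D, E, F} covers every attribute.
{F} is a candidate key since {F}⁺ = {A, B, C, D, E, F} covers every attribute.
No proper subset of any of these is a key, and no other minimal superkey exists.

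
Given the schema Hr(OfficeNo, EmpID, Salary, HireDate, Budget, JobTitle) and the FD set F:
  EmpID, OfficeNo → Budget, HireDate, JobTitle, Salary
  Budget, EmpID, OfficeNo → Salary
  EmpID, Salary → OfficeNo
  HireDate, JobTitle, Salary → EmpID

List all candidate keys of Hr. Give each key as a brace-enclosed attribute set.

{EmpID, OfficeNo}, {EmpID, Salary}, {HireDate, JobTitle, Salary}

{EmpID, OfficeNo}⁺ = {Budget, EmpID, HireDate, JobTitle, OfficeNo, Salary}, which is every attribute, so {EmpID, OfficeNo} is a candidate key.
{EmpID, Salary}⁺ = {Budget, EmpID, HireDate, JobTitle, OfficeNo, Salary}, which is every attribute, so {EmpID, Salary} is a candidate key.
{HireDate, JobTitle, Salary}⁺ = {Budget, EmpID, HireDate, JobTitle, OfficeNo, Salary}, which is every attribute, so {HireDate, JobTitle, Salary} is a candidate key.
Any other superkey properly contains one of these, so there are no further candidate keys.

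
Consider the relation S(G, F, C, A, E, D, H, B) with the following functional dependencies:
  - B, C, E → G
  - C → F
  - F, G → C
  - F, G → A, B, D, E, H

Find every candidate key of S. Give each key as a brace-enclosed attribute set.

{B, C, E}, {C, G}, {F, G}

{C, G} is a candidate key since {C, G}⁺ = {A, B, C, D, E, F, G, H} covers every attribute.
{F, G} is a candidate key since {F, G}⁺ = {A, B, C, D, E, F, G, H} covers every attribute.
{B, C, E} is a candidate key since {B, C, E}⁺ = {A, B, C, D, E, F, G, H} covers every attribute.
These are minimal and exhaustive — every other superkey contains one of them.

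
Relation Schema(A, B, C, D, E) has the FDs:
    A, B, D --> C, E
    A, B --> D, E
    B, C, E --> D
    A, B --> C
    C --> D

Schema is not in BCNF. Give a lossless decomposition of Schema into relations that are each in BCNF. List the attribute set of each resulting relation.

{A, B, C, E}; {C, D}

Candidate key of the original relation: {A, B}.
Within {A, B, C, D, E}: {B, C, E}⁺ ∩ {A, B, C, D, E} = {B, C, D, E}, not the whole set, so B, C, E --> D violates BCNF; decompose into {B, C, D, E} and {A, B, C, E}.
Within {B, C, D, E}: {C}⁺ ∩ {B, C, D, E} = {C, D}, not the whole set, so C --> D violates BCNF; decompose into {C, D} and {B, C, E}.
{C, D} has no BCNF violation.
{B, C, E} has no BCNF violation.
{A, B, C, E} has no BCNF violation.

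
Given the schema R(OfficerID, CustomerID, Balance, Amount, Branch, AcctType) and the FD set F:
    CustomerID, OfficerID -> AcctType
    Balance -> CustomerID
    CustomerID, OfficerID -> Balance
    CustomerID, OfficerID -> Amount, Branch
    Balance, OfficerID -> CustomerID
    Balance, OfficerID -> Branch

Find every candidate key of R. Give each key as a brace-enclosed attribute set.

Attributes never on any right-hand side: {OfficerID} — every candidate key must contain it.
{Balance, OfficerID} is a candidate key since {Balance, OfficerID}⁺ = {AcctType, Amount, Balance, Branch, CustomerID, OfficerID} covers every attribute.
{CustomerID, OfficerID} is a candidate key since {CustomerID, OfficerID}⁺ = {AcctType, Amount, Balance, Branch, CustomerID, OfficerID} covers every attribute.
These are minimal and exhaustive — every other superkey contains one of them.

{Balance, OfficerID}, {CustomerID, OfficerID}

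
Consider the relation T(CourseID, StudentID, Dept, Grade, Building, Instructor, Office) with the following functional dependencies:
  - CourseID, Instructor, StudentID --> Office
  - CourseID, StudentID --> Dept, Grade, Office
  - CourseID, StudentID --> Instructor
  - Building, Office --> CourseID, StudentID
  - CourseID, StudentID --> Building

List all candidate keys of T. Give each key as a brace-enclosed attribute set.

{Building, Office}, {CourseID, StudentID}

{Building, Office}⁺ = {Building, CourseID, Dept, Grade, Instructor, Office, StudentID} — all of the relation — so {Building, Office} is a candidate key.
{CourseID, StudentID}⁺ = {Building, CourseID, Dept, Grade, Instructor, Office, StudentID} — all of the relation — so {CourseID, StudentID} is a candidate key.
No proper subset of any of these is a key, and no other minimal superkey exists.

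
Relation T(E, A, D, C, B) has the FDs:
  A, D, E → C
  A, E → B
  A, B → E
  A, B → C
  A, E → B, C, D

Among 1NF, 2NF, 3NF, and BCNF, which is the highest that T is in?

BCNF

Candidate keys: {A, B}, {A, E}. Prime attributes: {A, B, E}.
Every FD has a superkey on the left, so the relation is in BCNF.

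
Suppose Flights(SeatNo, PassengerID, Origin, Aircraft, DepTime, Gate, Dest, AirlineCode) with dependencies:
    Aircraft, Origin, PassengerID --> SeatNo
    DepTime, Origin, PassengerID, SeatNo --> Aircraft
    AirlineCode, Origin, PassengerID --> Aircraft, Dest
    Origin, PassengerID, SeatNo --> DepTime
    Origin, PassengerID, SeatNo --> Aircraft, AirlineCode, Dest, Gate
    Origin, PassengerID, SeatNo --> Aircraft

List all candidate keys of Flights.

Attributes never on any right-hand side: {Origin, PassengerID} — every candidate key must contain all of them.
{Aircraft, Origin, PassengerID} is a candidate key since {Aircraft, Origin, PassengerID}⁺ = {Aircraft, AirlineCode, DepTime, Dest, Gate, Origin, PassengerID, SeatNo} covers every attribute.
{AirlineCode, Origin, PassengerID} is a candidate key since {AirlineCode, Origin, PassengerID}⁺ = {Aircraft, AirlineCode, DepTime, Dest, Gate, Origin, PassengerID, SeatNo} covers every attribute.
{Origin, PassengerID, SeatNo} is a candidate key since {Origin, PassengerID, SeatNo}⁺ = {Aircraft, AirlineCode, DepTime, Dest, Gate, Origin, PassengerID, SeatNo} covers every attribute.
No proper subset of any of these is a key, and no other minimal superkey exists.

{Aircraft, Origin, PassengerID}, {AirlineCode, Origin, PassengerID}, {Origin, PassengerID, SeatNo}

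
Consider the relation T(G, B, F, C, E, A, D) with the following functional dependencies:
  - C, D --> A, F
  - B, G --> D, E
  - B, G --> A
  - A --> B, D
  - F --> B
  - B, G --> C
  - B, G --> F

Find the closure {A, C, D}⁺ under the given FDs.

Start with {A, C, D}.
C, D --> A, F applies; add {F} → now {A, C, D, F}.
A --> B, D applies; add {B} → now {A, B, C, D, F}.
No further FD applies.

{A, B, C, D, F}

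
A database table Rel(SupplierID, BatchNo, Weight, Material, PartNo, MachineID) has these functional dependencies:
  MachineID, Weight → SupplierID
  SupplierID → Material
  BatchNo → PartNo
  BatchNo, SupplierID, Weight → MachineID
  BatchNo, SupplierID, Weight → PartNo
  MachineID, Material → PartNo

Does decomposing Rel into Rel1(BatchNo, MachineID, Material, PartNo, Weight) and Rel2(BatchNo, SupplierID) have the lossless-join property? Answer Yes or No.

No

The shared attributes are {BatchNo} and {BatchNo}⁺ = {BatchNo, PartNo}.
Neither Rel1 nor Rel2 is contained in that closure, so the decomposition is lossy.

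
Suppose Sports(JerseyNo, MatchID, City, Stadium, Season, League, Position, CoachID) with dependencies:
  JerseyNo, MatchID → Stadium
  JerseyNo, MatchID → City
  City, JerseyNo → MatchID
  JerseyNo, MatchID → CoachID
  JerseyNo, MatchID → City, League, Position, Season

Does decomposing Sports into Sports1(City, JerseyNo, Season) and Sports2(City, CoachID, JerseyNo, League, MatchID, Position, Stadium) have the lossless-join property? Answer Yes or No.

Sports1 ∩ Sports2 = {City, JerseyNo}; its closure under F is {City, CoachID, JerseyNo, League, MatchID, Position, Season, Stadium}.
This includes all of Sports1, so the common attributes are a superkey of Sports1 — the join is lossless.

Yes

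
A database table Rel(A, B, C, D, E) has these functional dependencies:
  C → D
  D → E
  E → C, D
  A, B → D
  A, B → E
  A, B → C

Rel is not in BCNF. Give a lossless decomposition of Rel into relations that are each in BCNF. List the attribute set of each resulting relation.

Candidate key of the original relation: {A, B}.
{A, B, C, D, E}: {C} determines {C, D, E} here but is not a superkey — split on C → D, E, giving {C, D, E} and {A, B, C}.
{C, D, E} has no BCNF violation.
{A, B, C} has no BCNF violation.

{A, B, C}; {C, D, E}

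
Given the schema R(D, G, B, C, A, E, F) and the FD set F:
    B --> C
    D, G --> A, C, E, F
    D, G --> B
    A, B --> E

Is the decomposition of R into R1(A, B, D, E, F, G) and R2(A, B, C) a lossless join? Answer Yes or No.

Yes

The shared attributes are {A, B} and {A, B}⁺ = {A, B, C, E}.
R2 is contained in that closure, so R1 ∩ R2 --> R2 holds and the join is lossless.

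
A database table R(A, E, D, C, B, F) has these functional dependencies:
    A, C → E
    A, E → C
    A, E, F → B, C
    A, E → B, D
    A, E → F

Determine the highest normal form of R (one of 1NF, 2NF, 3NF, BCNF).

BCNF

Candidate keys: {A, C}, {A, E}. Prime attributes: {A, C, E}.
Every FD has a superkey on the left, so the relation is in BCNF.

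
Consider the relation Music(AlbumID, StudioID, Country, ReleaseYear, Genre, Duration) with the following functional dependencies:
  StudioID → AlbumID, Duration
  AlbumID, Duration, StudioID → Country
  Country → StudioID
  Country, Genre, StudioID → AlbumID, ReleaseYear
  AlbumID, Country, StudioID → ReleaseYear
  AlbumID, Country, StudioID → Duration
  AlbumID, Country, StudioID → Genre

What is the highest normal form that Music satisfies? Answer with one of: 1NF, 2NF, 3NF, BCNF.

BCNF

Candidate keys: {Country}, {StudioID}. Prime attributes: {Country, StudioID}.
Every FD has a superkey on the left, so the relation is in BCNF.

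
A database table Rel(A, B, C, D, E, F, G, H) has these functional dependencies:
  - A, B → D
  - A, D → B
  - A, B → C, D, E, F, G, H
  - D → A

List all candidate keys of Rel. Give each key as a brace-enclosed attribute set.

{A, B}, {D}

{D} is a candidate key since {D}⁺ = {A, B, C, D, E, F, G, H} covers every attribute.
{A, B} is a candidate key since {A, B}⁺ = {A, B, C, D, E, F, G, H} covers every attribute.
No proper subset of any of these is a key, and no other minimal superkey exists.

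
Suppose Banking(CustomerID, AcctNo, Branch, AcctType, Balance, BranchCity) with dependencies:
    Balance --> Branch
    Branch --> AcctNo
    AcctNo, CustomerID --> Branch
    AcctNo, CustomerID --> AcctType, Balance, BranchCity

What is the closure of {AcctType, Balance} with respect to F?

{AcctNo, AcctType, Balance, Branch}

Start with {AcctType, Balance}.
Balance --> Branch applies; add {Branch} → now {AcctType, Balance, Branch}.
Branch --> AcctNo applies; add {AcctNo} → now {AcctNo, AcctType, Balance, Branch}.
No further FD applies.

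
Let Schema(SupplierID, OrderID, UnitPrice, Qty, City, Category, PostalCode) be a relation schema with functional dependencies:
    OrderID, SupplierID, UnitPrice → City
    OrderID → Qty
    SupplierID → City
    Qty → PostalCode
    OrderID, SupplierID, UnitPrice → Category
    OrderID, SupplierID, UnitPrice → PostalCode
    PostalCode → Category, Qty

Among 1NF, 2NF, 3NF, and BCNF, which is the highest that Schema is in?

1NF

Candidate key: {OrderID, SupplierID, UnitPrice}. Prime attributes: {OrderID, SupplierID, UnitPrice}.
OrderID → Qty breaks BCNF: {OrderID}⁺ = {Category, OrderID, PostalCode, Qty}, so {OrderID} is not a superkey.
Because {Qty} is non-prime and the left side of OrderID → Qty is not a superkey, the relation is not in 3NF.
The proper key subset {OrderID} of {OrderID, SupplierID, UnitPrice} determines non-prime {Category, PostalCode, Qty}, so the relation is not even in 2NF.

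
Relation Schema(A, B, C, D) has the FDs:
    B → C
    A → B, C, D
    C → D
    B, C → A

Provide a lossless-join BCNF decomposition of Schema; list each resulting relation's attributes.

Candidate keys of the original relation: {A}, {B}.
Within {A, B, C, D}: {C}⁺ ∩ {A, B, C, D} = {C, D}, not the whole set, so C → D violates BCNF; decompose into {C, D} and {A, B, C}.
{C, D} has no BCNF violation.
{A, B, C} has no BCNF violation.

{A, B, C}; {C, D}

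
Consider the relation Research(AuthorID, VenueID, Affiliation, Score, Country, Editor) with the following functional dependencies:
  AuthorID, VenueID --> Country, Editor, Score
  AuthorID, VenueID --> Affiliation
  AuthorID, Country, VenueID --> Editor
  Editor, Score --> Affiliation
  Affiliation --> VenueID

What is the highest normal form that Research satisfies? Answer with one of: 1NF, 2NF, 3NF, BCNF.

Candidate keys: {Affiliation, AuthorID}, {AuthorID, Editor, Score}, {AuthorID, VenueID}. Prime attributes: {Affiliation, AuthorID, Editor, Score, VenueID}.
Editor, Score --> Affiliation breaks BCNF: {Editor, Score}⁺ = {Affiliation, Editor, Score, VenueID}, so {Editor, Score} is not a superkey.
But every attribute on its right side ({Affiliation}) is prime, and the same holds for every other non-superkey FD, so 3NF still holds.

3NF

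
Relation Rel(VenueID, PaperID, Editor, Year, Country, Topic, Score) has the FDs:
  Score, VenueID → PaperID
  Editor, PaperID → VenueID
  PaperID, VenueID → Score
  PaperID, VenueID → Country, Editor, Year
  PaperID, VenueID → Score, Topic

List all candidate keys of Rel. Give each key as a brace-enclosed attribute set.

Closure of {Editor, PaperID} is {Country, Editor, PaperID, Score, Topic, VenueID, Year}, the whole schema; {Editor, PaperID} is a candidate key.
Closure of {PaperID, VenueID} is {Country, Editor, PaperID, Score, Topic, VenueID, Year}, the whole schema; {PaperID, VenueID} is a candidate key.
Closure of {Score, VenueID} is {Country, Editor, PaperID, Score, Topic, VenueID, Year}, the whole schema; {Score, VenueID} is a candidate key.
These are minimal and exhaustive — every other superkey contains one of them.

{Editor, PaperID}, {PaperID, VenueID}, {Score, VenueID}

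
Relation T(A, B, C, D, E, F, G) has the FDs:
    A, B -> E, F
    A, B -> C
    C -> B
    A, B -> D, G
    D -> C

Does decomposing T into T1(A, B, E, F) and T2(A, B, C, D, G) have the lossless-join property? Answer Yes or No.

The shared attributes are {A, B} and {A, B}⁺ = {A, B, C, D, E, F, G}.
This includes all of T1, so the common attributes are a superkey of T1 — the join is lossless.

Yes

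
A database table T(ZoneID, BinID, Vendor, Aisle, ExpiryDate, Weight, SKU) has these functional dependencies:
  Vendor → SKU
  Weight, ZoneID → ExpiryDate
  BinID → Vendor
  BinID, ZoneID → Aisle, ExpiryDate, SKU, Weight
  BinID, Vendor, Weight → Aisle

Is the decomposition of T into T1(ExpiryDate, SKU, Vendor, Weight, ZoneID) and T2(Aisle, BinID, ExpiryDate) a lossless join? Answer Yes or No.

No

Common attributes: {ExpiryDate}; their closure is {ExpiryDate}.
Neither T1 nor T2 is contained in that closure, so the decomposition is lossy.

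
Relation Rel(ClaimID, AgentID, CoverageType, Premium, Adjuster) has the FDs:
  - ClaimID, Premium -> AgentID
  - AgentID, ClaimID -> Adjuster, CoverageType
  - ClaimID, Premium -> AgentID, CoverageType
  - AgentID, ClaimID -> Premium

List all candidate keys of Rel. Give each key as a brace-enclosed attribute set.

No FD produces {ClaimID}, so it must be in every candidate key.
Closure of {AgentID, ClaimID} is {Adjuster, AgentID, ClaimID, CoverageType, Premium}, the whole schema; {AgentID, ClaimID} is a candidate key.
Closure of {ClaimID, Premium} is {Adjuster, AgentID, ClaimID, CoverageType, Premium}, the whole schema; {ClaimID, Premium} is a candidate key.
No proper subset of any of these is a key, and no other minimal superkey exists.

{AgentID, ClaimID}, {ClaimID, Premium}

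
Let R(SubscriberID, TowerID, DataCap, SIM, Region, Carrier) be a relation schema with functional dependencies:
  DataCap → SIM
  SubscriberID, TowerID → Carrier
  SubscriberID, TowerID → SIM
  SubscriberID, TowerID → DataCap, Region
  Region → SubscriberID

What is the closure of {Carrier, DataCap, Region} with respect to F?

Start with {Carrier, DataCap, Region}.
DataCap → SIM applies; add {SIM} → now {Carrier, DataCap, Region, SIM}.
Region → SubscriberID applies; add {SubscriberID} → now {Carrier, DataCap, Region, SIM, SubscriberID}.
No further FD applies.

{Carrier, DataCap, Region, SIM, SubscriberID}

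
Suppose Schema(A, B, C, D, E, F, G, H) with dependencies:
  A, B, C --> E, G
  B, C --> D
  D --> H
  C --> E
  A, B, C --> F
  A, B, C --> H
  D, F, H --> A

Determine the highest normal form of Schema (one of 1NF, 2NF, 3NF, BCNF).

Candidate keys: {A, B, C}, {B, C, F}. Prime attributes: {A, B, C, F}.
For B, C --> D we have {B, C}⁺ = {B, C, D, E, H}; {B, C} is not a superkey, so BCNF fails.
Because {D} is non-prime and the left side of B, C --> D is not a superkey, the relation is not in 3NF.
{C} is a proper subset of the key {A, B, C}, and {C}⁺ contains the non-prime attribute {E} — a partial dependency, so 2NF is violated.

1NF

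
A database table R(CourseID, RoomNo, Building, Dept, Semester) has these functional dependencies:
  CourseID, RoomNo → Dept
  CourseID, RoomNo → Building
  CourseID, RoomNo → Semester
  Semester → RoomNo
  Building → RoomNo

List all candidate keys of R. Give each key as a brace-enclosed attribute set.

{Building, CourseID}, {CourseID, RoomNo}, {CourseID, Semester}

Attributes never on any right-hand side: {CourseID} — every candidate key must contain it.
{Building, CourseID} is a candidate key since {Building, CourseID}⁺ = {Building, CourseID, Dept, RoomNo, Semester} covers every attribute.
{CourseID, RoomNo} is a candidate key since {CourseID, RoomNo}⁺ = {Building, CourseID, Dept, RoomNo, Semester} covers every attribute.
{CourseID, Semester} is a candidate key since {CourseID, Semester}⁺ = {Building, CourseID, Dept, RoomNo, Semester} covers every attribute.
No proper subset of any of these is a key, and no other minimal superkey exists.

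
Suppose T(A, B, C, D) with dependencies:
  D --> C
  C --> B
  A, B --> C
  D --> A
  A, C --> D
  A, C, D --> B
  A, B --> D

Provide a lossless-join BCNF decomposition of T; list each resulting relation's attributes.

Candidate keys of the original relation: {A, B}, {A, C}, {D}.
{A, B, C, D}: {C} determines {B, C} here but is not a superkey — split on C --> B, giving {B, C} and {A, C, D}.
{B, C} has no BCNF violation.
{A, C, D} has no BCNF violation.

{A, C, D}; {B, C}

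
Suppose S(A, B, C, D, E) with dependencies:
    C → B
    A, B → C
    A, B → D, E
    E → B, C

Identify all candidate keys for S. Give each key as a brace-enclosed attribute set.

Attributes never on any right-hand side: {A} — every candidate key must contain it.
{A, B}⁺ = {A, B, C, D, E}, which is every attribute, so {A, B} is a candidate key.
{A, C}⁺ = {A, B, C, D, E}, which is every attribute, so {A, C} is a candidate key.
{A, E}⁺ = {A, B, C, D, E}, which is every attribute, so {A, E} is a candidate key.
Any other superkey properly contains one of these, so there are no further candidate keys.

{A, B}, {A, C}, {A, E}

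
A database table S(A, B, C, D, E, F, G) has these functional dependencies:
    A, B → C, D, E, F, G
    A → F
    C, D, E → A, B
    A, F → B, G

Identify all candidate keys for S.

{A}⁺ = {A, B, C, D, E, F, G}, which is every attribute, so {A} is a candidate key.
{C, D, E}⁺ = {A, B, C, D, E, F, G}, which is every attribute, so {C, D, E} is a candidate key.
These are minimal and exhaustive — every other superkey contains one of them.

{A}, {C, D, E}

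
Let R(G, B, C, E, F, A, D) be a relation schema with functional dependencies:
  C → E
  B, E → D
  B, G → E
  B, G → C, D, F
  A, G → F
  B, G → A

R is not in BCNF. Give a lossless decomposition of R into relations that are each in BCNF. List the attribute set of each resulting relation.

Candidate key of the original relation: {B, G}.
Within {A, B, C, D, E, F, G}: {C}⁺ ∩ {A, B, C, D, E, F, G} = {C, E}, not the whole set, so C → E violates BCNF; decompose into {C, E} and {A, B, C, D, F, G}.
{C, E} has no BCNF violation.
Within {A, B, C, D, F, G}: {A, G}⁺ ∩ {A, B, C, D, F, G} = {A, F, G}, not the whole set, so A, G → F violates BCNF; decompose into {A, F, G} and {A, B, C, D, G}.
{A, F, G} has no BCNF violation.
Within {A, B, C, D, G}: {B, C}⁺ ∩ {A, B, C, D, G} = {B, C, D}, not the whole set, so B, C → D violates BCNF; decompose into {B, C, D} and {A, B, C, G}.
{B, C, D} has no BCNF violation.
{A, B, C, G} has no BCNF violation.

{A, B, C, G}; {A, F, G}; {B, C, D}; {C, E}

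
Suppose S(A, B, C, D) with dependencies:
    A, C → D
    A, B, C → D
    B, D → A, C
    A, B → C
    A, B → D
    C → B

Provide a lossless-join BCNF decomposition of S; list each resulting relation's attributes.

{A, C, D}; {B, C}

Candidate keys of the original relation: {A, B}, {A, C}, {B, D}, {C, D}.
Within {A, B, C, D}: {C}⁺ ∩ {A, B, C, D} = {B, C}, not the whole set, so C → B violates BCNF; decompose into {B, C} and {A, C, D}.
{B, C} is in BCNF.
{A, C, D} is in BCNF.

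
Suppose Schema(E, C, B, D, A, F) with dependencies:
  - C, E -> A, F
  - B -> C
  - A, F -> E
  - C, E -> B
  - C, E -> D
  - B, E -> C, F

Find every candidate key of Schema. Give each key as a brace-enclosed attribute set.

{A, B, F}, {A, C, F}, {B, E}, {C, E}

{B, E}⁺ = {A, B, C, D, E, F}, which is every attribute, so {B, E} is a candidate key.
{C, E}⁺ = {A, B, C, D, E, F}, which is every attribute, so {C, E} is a candidate key.
{A, B, F}⁺ = {A, B, C, D, E, F}, which is every attribute, so {A, B, F} is a candidate key.
{A, C, F}⁺ = {A, B, C, D, E, F}, which is every attribute, so {A, C, F} is a candidate key.
No proper subset of any of these is a key, and no other minimal superkey exists.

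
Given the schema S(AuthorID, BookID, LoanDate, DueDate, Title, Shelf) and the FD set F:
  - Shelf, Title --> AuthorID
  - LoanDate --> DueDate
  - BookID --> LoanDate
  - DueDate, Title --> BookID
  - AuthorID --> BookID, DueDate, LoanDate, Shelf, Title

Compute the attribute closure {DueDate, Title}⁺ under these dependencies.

Start with {DueDate, Title}.
DueDate, Title --> BookID applies; add {BookID} → now {BookID, DueDate, Title}.
BookID --> LoanDate applies; add {LoanDate} → now {BookID, DueDate, LoanDate, Title}.
No further FD applies.

{BookID, DueDate, LoanDate, Title}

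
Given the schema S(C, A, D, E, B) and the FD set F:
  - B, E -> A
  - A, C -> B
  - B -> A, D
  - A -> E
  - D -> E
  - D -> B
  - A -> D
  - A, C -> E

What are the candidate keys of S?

Attributes never on any right-hand side: {C} — every candidate key must contain it.
{A, C}⁺ = {A, B, C, D, E}, which is every attribute, so {A, C} is a candidate key.
{B, C}⁺ = {A, B, C, D, E}, which is every attribute, so {B, C} is a candidate key.
{C, D}⁺ = {A, B, C, D, E}, which is every attribute, so {C, D} is a candidate key.
Any other superkey properly contains one of these, so there are no further candidate keys.

{A, C}, {B, C}, {C, D}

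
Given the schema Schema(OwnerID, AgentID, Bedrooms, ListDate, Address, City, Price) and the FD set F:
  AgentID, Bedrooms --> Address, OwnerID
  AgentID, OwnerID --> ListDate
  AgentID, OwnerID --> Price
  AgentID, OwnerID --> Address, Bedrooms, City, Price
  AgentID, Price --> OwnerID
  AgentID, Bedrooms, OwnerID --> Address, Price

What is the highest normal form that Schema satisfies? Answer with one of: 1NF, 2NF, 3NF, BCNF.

BCNF

Candidate keys: {AgentID, Bedrooms}, {AgentID, OwnerID}, {AgentID, Price}. Prime attributes: {AgentID, Bedrooms, OwnerID, Price}.
Every FD has a superkey on the left, so the relation is in BCNF.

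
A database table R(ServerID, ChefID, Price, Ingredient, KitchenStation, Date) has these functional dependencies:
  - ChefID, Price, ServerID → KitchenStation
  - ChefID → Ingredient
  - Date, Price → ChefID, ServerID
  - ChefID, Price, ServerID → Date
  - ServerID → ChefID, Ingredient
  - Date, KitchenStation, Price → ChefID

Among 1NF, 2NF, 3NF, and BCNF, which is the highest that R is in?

Candidate keys: {Date, Price}, {Price, ServerID}. Prime attributes: {Date, Price, ServerID}.
ChefID → Ingredient: {ChefID}⁺ = {ChefID, Ingredient}, which is not all of the attributes, so the left side is not a superkey — BCNF is violated.
ChefID → Ingredient has non-prime {Ingredient} on the right and a non-superkey on the left, so 3NF fails.
The proper key subset {ServerID} of {Price, ServerID} determines non-prime {ChefID, Ingredient}, so the relation is not even in 2NF.

1NF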